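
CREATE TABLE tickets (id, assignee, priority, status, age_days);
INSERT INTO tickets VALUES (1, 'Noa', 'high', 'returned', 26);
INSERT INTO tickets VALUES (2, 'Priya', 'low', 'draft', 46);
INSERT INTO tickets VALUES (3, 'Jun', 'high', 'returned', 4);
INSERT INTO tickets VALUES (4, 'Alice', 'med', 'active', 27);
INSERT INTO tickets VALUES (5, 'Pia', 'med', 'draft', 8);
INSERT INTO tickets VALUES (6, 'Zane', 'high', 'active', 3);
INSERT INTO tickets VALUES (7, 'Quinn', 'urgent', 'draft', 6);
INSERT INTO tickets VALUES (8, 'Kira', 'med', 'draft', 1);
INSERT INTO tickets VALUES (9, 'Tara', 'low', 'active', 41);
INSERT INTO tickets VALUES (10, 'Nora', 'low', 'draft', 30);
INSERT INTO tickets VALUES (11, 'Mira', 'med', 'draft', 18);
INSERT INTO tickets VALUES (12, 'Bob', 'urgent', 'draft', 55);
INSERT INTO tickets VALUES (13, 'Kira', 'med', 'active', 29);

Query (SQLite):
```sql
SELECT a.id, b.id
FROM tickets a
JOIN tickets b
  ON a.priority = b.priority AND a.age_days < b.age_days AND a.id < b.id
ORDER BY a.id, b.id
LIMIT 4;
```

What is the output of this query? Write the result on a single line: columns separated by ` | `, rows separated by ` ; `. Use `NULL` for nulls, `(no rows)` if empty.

Pairs (a,b) with same priority, a.age_days < b.age_days, a.id < b.id.
priority groups: high:{1,3,6} low:{2,9,10} med:{4,5,8,11,13} urgent:{7,12}
Ordered by (a.id, b.id); first 4.

4 | 13 ; 5 | 11 ; 5 | 13 ; 7 | 12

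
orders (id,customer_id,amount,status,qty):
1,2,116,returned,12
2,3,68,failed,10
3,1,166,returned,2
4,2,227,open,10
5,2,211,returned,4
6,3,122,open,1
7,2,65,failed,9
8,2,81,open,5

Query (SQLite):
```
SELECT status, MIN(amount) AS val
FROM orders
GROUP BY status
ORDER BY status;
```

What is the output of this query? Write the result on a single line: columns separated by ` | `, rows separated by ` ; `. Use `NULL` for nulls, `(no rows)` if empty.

Partition orders by status; compute MIN(amount) within each group.
  failed: ids {2, 7} → MIN(amount)=65
  open: ids {4, 6, 8} → MIN(amount)=81
  returned: ids {1, 3, 5} → MIN(amount)=116

failed | 65 ; open | 81 ; returned | 116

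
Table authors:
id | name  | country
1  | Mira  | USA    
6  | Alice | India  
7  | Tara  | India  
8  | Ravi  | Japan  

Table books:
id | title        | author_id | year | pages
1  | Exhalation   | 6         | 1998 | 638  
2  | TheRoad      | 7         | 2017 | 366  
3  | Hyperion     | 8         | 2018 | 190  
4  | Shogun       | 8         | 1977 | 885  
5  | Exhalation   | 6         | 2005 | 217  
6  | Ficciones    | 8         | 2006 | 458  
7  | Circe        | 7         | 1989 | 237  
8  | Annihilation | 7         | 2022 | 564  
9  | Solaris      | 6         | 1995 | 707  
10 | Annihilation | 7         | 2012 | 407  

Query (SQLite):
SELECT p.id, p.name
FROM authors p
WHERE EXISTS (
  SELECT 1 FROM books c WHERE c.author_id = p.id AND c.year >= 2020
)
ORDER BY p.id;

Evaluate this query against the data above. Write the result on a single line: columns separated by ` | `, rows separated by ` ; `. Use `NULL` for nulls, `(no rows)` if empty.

7 | Tara

For each authors row, check whether any books with matching author_id has year >= 2020.
Keep rows where that is true.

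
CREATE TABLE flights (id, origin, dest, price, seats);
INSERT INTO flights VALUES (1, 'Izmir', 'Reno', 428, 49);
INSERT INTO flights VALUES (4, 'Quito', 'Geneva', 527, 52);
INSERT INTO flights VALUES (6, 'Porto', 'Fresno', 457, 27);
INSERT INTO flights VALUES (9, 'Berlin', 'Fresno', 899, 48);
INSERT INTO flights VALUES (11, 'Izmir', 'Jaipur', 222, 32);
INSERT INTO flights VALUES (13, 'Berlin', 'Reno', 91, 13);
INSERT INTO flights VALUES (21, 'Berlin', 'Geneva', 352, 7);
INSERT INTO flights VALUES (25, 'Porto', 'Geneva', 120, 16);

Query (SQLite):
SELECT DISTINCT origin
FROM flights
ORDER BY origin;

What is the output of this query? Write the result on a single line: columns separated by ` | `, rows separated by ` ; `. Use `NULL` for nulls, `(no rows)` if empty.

Berlin ; Izmir ; Porto ; Quito

Collect distinct origin values from flights.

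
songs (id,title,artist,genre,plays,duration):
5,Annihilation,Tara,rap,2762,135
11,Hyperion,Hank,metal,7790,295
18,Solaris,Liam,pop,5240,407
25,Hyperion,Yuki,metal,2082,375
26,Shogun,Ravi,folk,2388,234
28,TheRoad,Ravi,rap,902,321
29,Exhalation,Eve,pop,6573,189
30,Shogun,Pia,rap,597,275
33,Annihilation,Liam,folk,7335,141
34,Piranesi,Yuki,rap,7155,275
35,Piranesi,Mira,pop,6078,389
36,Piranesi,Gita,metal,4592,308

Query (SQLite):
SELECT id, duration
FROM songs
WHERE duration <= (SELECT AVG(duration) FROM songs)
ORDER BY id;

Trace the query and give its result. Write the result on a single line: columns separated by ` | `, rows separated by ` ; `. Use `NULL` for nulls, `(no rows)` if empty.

Scalar subquery: AVG(duration) over all songs rows = 278.666667 (≈; comparison uses full precision).
Keep rows where duration <= that value.

5 | 135 ; 26 | 234 ; 29 | 189 ; 30 | 275 ; 33 | 141 ; 34 | 275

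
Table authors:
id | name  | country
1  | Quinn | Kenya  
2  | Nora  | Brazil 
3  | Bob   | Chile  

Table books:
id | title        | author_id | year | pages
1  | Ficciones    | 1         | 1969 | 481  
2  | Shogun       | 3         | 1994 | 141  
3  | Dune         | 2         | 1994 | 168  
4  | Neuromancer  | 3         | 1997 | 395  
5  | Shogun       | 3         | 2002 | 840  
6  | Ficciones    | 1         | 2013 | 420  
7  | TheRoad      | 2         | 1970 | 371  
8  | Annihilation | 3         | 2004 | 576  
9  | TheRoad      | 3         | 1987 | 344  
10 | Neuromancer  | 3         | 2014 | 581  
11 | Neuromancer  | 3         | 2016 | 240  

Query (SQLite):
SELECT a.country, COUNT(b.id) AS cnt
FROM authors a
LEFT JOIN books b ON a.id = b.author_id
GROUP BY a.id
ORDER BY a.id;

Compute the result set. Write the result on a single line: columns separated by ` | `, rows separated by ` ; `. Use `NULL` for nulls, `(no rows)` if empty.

Kenya | 2 ; Brazil | 2 ; Chile | 7

LEFT JOIN keeps every authors row; unmatched ones get NULL for books columns.
Group by authors.id and compute COUNT(b.id). COUNT(col) of an all-NULL group is 0.
  1: ids {1, 6} → COUNT(b.id)=2
  2: ids {3, 7} → COUNT(b.id)=2
  3: ids {2, 4, 5, 8, 9, 10, 11} → COUNT(b.id)=7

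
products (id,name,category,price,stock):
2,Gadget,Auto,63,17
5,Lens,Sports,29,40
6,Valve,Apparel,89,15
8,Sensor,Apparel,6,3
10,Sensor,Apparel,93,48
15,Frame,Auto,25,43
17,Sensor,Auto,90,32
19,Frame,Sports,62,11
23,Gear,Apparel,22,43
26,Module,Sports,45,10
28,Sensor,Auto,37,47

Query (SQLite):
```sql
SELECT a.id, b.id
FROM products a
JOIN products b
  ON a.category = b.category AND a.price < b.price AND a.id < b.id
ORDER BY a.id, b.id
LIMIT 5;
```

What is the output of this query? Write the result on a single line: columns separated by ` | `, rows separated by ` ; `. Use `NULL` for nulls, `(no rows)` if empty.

2 | 17 ; 5 | 19 ; 5 | 26 ; 6 | 10 ; 8 | 10

Pairs (a,b) with same category, a.price < b.price, a.id < b.id.
category groups: Apparel:{6,8,10,23} Auto:{2,15,17,28} Sports:{5,19,26}
Ordered by (a.id, b.id); first 5.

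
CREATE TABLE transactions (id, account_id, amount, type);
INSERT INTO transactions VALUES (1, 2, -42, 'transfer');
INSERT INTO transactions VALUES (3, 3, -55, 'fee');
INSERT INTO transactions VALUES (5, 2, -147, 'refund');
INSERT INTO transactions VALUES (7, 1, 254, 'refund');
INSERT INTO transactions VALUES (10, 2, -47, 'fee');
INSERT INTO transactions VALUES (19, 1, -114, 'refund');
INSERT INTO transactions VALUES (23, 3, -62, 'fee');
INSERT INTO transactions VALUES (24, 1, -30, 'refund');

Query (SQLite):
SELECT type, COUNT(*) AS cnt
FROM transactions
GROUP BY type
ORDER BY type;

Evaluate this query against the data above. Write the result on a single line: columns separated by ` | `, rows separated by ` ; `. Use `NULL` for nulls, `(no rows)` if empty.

Partition transactions by type; compute COUNT(*) within each group.
  fee: ids {3, 10, 23} → COUNT(*)=3
  refund: ids {5, 7, 19, 24} → COUNT(*)=4
  transfer: ids {1} → COUNT(*)=1

fee | 3 ; refund | 4 ; transfer | 1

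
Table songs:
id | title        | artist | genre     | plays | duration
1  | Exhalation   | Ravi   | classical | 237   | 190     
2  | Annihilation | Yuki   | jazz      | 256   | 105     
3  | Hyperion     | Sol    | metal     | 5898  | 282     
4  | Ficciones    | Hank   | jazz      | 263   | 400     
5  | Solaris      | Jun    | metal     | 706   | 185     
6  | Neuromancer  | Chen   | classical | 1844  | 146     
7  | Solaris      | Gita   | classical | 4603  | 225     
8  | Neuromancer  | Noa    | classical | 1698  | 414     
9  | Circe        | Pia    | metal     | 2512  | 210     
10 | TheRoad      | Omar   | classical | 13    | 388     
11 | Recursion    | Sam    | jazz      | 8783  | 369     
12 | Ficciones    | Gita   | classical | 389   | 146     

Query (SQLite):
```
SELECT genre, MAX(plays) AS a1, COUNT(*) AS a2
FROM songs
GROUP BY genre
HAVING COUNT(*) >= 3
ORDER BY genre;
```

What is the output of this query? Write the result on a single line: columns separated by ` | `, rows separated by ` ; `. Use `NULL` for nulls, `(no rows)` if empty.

Group songs by genre.
Per group compute: MAX(plays), COUNT(*).
HAVING: drop groups with fewer than 3 rows.
  classical: ids {1, 6, 7, 8, 10, 12} → MAX(plays)=4603, COUNT(*)=6
  jazz: ids {2, 4, 11} → MAX(plays)=8783, COUNT(*)=3
  metal: ids {3, 5, 9} → MAX(plays)=5898, COUNT(*)=3

classical | 4603 | 6 ; jazz | 8783 | 3 ; metal | 5898 | 3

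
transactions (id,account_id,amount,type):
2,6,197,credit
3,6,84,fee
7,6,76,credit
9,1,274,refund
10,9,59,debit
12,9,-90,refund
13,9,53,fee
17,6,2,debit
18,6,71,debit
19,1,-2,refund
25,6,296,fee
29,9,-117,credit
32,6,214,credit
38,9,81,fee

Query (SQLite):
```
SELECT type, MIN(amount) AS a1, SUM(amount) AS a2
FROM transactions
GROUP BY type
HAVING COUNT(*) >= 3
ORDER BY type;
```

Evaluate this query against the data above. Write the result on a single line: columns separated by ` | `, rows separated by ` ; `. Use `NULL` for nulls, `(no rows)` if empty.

credit | -117 | 370 ; debit | 2 | 132 ; fee | 53 | 514 ; refund | -90 | 182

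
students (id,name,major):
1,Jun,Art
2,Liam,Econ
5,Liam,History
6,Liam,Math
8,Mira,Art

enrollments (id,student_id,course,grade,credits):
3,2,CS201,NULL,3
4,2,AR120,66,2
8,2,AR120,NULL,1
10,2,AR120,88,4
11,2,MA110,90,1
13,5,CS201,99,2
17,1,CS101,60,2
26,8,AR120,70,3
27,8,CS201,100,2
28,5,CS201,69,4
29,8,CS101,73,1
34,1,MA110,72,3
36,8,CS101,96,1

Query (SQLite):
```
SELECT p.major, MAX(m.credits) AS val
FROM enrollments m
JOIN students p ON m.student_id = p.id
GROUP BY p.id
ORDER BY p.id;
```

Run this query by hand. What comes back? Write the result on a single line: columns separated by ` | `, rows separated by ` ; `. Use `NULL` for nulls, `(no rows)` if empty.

Art | 3 ; Econ | 4 ; History | 4 ; Art | 3

Join each enrollments row to its students via student_id.
Group joined rows by students.id; compute MAX(m.credits) per group.
  1: ids {17, 34} → MAX(m.credits)=3
  2: ids {3, 4, 8, 10, 11} → MAX(m.credits)=4
  5: ids {13, 28} → MAX(m.credits)=4
  8: ids {26, 27, 29, 36} → MAX(m.credits)=3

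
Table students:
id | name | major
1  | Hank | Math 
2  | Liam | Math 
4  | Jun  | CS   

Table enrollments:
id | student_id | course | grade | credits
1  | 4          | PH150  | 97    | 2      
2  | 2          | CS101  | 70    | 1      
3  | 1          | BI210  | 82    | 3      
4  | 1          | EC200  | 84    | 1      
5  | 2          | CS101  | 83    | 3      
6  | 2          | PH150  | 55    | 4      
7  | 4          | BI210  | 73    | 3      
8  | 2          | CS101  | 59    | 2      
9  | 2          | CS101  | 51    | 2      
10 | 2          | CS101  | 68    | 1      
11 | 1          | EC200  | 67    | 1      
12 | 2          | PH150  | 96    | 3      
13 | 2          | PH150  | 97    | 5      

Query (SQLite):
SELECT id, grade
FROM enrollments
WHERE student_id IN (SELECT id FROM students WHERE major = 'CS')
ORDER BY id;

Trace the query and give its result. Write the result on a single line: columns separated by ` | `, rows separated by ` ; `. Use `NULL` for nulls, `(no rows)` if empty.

1 | 97 ; 7 | 73

Inner query: students.id where major = 'CS'.
Outer: keep enrollments rows whose student_id is in that set.
Inner query → {4}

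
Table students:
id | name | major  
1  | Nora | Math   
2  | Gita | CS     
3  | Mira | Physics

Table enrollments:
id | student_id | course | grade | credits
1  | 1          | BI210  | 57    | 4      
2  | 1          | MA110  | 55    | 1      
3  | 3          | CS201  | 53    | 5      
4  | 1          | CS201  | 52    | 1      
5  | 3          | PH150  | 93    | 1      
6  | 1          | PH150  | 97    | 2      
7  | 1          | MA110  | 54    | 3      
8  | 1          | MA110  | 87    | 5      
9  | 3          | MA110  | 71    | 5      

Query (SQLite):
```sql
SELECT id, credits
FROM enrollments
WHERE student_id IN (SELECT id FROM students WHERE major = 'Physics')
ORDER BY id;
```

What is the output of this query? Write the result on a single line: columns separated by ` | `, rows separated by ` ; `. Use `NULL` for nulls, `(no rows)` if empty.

3 | 5 ; 5 | 1 ; 9 | 5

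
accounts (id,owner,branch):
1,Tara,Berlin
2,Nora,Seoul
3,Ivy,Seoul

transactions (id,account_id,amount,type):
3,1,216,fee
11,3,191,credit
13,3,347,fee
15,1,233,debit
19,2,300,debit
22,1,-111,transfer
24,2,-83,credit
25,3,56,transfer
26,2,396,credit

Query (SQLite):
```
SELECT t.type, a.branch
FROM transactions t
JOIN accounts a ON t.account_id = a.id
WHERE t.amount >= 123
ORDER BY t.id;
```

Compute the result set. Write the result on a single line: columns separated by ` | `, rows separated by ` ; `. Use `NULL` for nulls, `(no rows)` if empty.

fee | Berlin ; credit | Seoul ; fee | Seoul ; debit | Berlin ; debit | Seoul ; credit | Seoul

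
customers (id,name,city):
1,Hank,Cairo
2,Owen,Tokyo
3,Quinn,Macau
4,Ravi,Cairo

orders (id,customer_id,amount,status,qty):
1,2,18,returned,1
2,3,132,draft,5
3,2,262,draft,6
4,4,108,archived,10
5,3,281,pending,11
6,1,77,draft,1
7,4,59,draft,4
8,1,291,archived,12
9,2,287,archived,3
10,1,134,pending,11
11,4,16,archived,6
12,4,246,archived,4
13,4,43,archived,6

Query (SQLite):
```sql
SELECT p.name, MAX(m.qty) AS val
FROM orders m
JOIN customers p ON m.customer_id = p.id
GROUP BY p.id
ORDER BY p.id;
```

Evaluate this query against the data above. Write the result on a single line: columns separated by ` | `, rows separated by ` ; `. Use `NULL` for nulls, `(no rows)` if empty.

Hank | 12 ; Owen | 6 ; Quinn | 11 ; Ravi | 10

Join each orders row to its customers via customer_id.
Group joined rows by customers.id; compute MAX(m.qty) per group.
  1: ids {6, 8, 10} → MAX(m.qty)=12
  2: ids {1, 3, 9} → MAX(m.qty)=6
  3: ids {2, 5} → MAX(m.qty)=11
  4: ids {4, 7, 11, 12, 13} → MAX(m.qty)=10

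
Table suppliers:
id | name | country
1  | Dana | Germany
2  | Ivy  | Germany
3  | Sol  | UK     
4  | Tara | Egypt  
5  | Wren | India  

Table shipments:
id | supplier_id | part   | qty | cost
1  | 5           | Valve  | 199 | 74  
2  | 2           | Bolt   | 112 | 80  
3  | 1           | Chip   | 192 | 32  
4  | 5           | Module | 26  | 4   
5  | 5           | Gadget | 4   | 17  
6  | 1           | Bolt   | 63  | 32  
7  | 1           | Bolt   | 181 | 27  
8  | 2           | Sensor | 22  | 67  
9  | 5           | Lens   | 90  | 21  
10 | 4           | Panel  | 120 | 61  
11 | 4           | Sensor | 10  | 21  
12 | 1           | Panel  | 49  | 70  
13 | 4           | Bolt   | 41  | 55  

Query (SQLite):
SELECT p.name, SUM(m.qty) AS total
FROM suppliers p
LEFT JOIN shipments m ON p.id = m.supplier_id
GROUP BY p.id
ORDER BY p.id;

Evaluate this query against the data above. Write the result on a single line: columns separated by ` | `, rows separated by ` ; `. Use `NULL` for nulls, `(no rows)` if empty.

Dana | 485 ; Ivy | 134 ; Sol | NULL ; Tara | 171 ; Wren | 319

LEFT JOIN keeps every suppliers row; unmatched ones get NULL for shipments columns.
Group by suppliers.id and compute SUM(m.qty). SUM over an all-NULL group is NULL.
  1: ids {3, 6, 7, 12} → SUM(m.qty)=485
  2: ids {2, 8} → SUM(m.qty)=134
  3: ids {—} → SUM(m.qty)=NULL
  4: ids {10, 11, 13} → SUM(m.qty)=171
  5: ids {1, 4, 5, 9} → SUM(m.qty)=319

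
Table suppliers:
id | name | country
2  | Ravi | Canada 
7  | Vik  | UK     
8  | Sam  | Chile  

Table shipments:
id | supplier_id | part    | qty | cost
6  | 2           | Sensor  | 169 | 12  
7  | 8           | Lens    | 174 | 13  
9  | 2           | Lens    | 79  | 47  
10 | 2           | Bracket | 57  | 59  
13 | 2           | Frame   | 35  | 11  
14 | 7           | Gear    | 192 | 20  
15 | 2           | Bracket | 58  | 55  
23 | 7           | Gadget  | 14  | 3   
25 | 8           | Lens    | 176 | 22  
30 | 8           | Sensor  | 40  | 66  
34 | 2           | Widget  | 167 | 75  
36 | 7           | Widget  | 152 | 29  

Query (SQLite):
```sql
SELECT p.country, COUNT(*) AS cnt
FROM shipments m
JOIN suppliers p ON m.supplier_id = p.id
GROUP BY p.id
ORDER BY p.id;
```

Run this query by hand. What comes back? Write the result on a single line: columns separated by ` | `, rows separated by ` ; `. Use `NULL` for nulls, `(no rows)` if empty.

Join each shipments row to its suppliers via supplier_id.
Group joined rows by suppliers.id; compute COUNT(*) per group.
  2: ids {6, 9, 10, 13, 15, 34} → COUNT(*)=6
  7: ids {14, 23, 36} → COUNT(*)=3
  8: ids {7, 25, 30} → COUNT(*)=3

Canada | 6 ; UK | 3 ; Chile | 3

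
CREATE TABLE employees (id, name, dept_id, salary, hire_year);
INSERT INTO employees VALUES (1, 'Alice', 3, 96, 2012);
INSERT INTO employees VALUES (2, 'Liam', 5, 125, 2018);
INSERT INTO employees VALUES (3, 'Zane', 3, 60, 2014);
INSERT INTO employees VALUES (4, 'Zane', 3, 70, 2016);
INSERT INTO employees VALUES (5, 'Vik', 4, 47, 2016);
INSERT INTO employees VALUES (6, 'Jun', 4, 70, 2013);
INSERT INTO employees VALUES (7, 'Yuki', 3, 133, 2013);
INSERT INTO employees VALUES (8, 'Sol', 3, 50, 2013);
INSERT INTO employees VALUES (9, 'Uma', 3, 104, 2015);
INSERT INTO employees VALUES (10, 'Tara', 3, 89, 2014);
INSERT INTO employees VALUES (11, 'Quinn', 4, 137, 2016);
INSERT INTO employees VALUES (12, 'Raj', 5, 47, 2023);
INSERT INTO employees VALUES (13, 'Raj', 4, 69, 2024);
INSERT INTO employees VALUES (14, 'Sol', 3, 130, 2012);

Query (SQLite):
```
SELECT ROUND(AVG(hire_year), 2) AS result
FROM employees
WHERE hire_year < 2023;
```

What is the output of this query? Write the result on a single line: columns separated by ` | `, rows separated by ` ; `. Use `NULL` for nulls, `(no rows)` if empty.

2014.33

Rows where hire_year < 2023 → hire_year values: [2012, 2018, 2014, 2016, 2016, 2013, 2013, 2013, 2015, 2014, 2016, 2012].
AVG = 24172 / 12 (rounded to 2 dp).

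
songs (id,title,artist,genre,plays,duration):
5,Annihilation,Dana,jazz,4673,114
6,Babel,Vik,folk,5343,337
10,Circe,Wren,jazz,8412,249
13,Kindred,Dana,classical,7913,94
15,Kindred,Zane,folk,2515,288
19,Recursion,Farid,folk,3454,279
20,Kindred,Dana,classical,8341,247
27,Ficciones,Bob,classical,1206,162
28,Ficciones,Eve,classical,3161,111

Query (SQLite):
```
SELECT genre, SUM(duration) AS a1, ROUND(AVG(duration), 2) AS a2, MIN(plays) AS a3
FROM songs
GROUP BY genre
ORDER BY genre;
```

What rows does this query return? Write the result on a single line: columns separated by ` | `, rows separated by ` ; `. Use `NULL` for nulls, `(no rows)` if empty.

classical | 614 | 153.5 | 1206 ; folk | 904 | 301.33 | 2515 ; jazz | 363 | 181.5 | 4673

Group songs by genre.
Per group compute: SUM(duration), ROUND(AVG(duration), 2), MIN(plays).
  classical: ids {13, 20, 27, 28} → SUM(duration)=614, ROUND(AVG(duration), 2)=153.5, MIN(plays)=1206
  folk: ids {6, 15, 19} → SUM(duration)=904, ROUND(AVG(duration), 2)=301.33, MIN(plays)=2515
  jazz: ids {5, 10} → SUM(duration)=363, ROUND(AVG(duration), 2)=181.5, MIN(plays)=4673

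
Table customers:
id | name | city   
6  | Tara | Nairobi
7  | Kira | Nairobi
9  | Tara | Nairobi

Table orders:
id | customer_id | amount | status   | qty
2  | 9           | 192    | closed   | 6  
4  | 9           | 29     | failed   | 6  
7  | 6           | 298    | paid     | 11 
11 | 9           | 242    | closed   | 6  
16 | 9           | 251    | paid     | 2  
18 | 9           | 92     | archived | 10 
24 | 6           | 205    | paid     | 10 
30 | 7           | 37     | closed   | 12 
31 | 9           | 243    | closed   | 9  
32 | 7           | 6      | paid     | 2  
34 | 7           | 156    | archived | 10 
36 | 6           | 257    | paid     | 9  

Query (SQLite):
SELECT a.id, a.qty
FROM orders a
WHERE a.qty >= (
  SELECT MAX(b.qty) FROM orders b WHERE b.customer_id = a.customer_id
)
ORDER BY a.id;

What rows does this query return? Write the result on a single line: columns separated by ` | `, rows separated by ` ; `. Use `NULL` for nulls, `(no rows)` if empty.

For each orders row a, compute MAX(qty) over rows sharing a.customer_id.
Keep row a if a.qty >= that per-group MAX.
  customer_id=6: MAX(qty) = 11
  customer_id=7: MAX(qty) = 12
  customer_id=9: MAX(qty) = 10

7 | 11 ; 18 | 10 ; 30 | 12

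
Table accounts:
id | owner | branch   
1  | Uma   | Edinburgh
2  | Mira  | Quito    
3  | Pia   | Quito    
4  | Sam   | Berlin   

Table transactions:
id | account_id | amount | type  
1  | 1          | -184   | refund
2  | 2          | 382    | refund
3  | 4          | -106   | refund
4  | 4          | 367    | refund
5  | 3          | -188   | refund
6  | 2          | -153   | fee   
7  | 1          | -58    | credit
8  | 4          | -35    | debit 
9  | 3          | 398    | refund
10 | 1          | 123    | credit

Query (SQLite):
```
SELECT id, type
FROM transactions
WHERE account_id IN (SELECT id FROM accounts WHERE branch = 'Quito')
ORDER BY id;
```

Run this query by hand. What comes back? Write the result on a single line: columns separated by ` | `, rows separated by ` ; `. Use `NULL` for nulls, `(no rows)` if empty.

2 | refund ; 5 | refund ; 6 | fee ; 9 | refund

Inner query: accounts.id where branch = 'Quito'.
Outer: keep transactions rows whose account_id is in that set.
Inner query → {2, 3}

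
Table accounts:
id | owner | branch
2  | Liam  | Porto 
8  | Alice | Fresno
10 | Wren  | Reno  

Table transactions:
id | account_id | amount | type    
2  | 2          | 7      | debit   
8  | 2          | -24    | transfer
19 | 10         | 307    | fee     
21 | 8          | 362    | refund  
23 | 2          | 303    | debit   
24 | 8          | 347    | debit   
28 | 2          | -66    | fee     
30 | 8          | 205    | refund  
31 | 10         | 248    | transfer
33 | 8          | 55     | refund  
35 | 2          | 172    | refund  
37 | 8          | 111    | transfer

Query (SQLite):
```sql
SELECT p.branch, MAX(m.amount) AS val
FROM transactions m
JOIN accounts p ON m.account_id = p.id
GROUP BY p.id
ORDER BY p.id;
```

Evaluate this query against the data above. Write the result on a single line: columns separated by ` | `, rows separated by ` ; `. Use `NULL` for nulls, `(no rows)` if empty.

Join each transactions row to its accounts via account_id.
Group joined rows by accounts.id; compute MAX(m.amount) per group.
  2: ids {2, 8, 23, 28, 35} → MAX(m.amount)=303
  8: ids {21, 24, 30, 33, 37} → MAX(m.amount)=362
  10: ids {19, 31} → MAX(m.amount)=307

Porto | 303 ; Fresno | 362 ; Reno | 307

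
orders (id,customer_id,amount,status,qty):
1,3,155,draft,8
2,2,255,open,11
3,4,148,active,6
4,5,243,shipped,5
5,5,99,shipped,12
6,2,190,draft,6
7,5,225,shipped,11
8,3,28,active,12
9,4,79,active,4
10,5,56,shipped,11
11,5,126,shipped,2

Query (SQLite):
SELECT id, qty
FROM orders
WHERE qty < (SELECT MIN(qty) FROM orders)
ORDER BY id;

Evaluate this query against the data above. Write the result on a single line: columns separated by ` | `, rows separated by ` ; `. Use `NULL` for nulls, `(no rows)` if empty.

Scalar subquery: MIN(qty) over all orders rows = 2.
Keep rows where qty < that value.

(no rows)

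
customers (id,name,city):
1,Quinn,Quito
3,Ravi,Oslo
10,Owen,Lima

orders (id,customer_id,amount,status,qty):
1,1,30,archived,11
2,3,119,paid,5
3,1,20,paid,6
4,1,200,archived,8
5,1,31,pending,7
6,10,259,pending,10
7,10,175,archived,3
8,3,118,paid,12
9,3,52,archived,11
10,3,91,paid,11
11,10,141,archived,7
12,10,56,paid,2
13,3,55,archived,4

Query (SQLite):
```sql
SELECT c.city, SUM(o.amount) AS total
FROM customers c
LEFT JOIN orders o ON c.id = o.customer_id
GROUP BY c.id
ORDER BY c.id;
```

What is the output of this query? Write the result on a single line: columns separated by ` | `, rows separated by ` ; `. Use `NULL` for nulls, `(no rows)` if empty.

LEFT JOIN keeps every customers row; unmatched ones get NULL for orders columns.
Group by customers.id and compute SUM(o.amount). SUM over an all-NULL group is NULL.
  1: ids {1, 3, 4, 5} → SUM(o.amount)=281
  3: ids {2, 8, 9, 10, 13} → SUM(o.amount)=435
  10: ids {6, 7, 11, 12} → SUM(o.amount)=631

Quito | 281 ; Oslo | 435 ; Lima | 631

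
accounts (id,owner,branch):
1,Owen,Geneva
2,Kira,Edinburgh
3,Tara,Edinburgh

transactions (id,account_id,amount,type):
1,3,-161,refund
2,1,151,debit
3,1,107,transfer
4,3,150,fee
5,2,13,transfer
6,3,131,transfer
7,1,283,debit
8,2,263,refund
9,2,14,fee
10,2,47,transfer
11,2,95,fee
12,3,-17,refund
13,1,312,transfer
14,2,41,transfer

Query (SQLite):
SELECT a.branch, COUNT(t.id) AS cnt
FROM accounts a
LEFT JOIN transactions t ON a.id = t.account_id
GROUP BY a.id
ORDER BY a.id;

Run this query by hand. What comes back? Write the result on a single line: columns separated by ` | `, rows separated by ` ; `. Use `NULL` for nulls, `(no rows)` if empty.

Geneva | 4 ; Edinburgh | 6 ; Edinburgh | 4

LEFT JOIN keeps every accounts row; unmatched ones get NULL for transactions columns.
Group by accounts.id and compute COUNT(t.id). COUNT(col) of an all-NULL group is 0.
  1: ids {2, 3, 7, 13} → COUNT(t.id)=4
  2: ids {5, 8, 9, 10, 11, 14} → COUNT(t.id)=6
  3: ids {1, 4, 6, 12} → COUNT(t.id)=4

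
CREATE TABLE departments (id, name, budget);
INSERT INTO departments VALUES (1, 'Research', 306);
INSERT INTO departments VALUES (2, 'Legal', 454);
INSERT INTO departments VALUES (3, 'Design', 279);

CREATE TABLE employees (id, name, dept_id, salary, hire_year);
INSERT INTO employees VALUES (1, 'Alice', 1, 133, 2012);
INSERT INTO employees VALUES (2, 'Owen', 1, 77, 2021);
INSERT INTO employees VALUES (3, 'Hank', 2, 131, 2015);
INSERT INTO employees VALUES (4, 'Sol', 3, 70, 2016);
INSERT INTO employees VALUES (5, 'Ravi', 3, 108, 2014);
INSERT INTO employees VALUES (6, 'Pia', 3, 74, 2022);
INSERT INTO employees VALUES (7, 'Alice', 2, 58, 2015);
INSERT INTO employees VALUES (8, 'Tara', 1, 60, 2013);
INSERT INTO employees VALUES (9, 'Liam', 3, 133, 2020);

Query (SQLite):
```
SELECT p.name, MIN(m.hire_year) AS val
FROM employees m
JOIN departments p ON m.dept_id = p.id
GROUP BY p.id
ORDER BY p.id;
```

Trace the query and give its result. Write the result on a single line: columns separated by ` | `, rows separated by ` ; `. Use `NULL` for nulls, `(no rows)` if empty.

Research | 2012 ; Legal | 2015 ; Design | 2014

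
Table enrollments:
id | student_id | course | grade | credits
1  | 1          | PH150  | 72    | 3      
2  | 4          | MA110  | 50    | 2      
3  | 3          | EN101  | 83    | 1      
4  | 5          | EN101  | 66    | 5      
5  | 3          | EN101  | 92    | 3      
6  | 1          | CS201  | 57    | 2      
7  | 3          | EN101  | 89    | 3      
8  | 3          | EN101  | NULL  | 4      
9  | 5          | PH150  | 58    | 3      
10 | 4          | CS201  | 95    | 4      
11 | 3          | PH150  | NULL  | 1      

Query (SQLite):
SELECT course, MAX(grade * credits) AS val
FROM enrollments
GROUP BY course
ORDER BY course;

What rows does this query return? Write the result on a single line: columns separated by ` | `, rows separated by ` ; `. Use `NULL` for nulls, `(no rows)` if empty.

CS201 | 380 ; EN101 | 330 ; MA110 | 100 ; PH150 | 216

For each row compute grade * credits.
Group by course; take MAX of the expression per group.
  CS201: ids {6, 10} → MAX(grade * credits)=380
  EN101: ids {3, 4, 5, 7, 8} → MAX(grade * credits)=330
  MA110: ids {2} → MAX(grade * credits)=100
  PH150: ids {1, 9, 11} → MAX(grade * credits)=216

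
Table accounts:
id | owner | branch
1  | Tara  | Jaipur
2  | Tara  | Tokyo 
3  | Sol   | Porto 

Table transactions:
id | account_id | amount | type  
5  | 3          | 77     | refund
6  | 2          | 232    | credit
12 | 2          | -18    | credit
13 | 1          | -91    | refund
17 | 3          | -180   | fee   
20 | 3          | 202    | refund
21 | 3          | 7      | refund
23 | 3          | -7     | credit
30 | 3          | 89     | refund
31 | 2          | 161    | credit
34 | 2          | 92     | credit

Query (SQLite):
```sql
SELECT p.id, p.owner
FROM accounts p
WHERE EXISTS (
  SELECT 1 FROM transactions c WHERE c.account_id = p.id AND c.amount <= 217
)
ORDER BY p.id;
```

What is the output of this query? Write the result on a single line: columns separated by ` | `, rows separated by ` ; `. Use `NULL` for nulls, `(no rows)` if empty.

1 | Tara ; 2 | Tara ; 3 | Sol

For each accounts row, check whether any transactions with matching account_id has amount <= 217.
Keep rows where that is true.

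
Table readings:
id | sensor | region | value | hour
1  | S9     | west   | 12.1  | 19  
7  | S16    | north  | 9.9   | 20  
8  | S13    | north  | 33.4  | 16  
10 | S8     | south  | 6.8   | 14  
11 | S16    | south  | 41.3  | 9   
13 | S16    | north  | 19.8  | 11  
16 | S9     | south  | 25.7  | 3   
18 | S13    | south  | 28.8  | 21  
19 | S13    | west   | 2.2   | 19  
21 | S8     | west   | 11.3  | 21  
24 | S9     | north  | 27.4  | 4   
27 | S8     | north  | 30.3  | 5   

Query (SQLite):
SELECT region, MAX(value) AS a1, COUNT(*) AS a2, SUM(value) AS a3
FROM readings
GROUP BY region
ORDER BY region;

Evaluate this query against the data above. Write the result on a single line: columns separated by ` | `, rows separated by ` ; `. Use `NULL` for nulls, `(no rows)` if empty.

Group readings by region.
Per group compute: MAX(value), COUNT(*), SUM(value).
  north: ids {7, 8, 13, 24, 27} → MAX(value)=33.4, COUNT(*)=5, SUM(value)=120.8
  south: ids {10, 11, 16, 18} → MAX(value)=41.3, COUNT(*)=4, SUM(value)=102.6
  west: ids {1, 19, 21} → MAX(value)=12.1, COUNT(*)=3, SUM(value)=25.6

north | 33.4 | 5 | 120.8 ; south | 41.3 | 4 | 102.6 ; west | 12.1 | 3 | 25.6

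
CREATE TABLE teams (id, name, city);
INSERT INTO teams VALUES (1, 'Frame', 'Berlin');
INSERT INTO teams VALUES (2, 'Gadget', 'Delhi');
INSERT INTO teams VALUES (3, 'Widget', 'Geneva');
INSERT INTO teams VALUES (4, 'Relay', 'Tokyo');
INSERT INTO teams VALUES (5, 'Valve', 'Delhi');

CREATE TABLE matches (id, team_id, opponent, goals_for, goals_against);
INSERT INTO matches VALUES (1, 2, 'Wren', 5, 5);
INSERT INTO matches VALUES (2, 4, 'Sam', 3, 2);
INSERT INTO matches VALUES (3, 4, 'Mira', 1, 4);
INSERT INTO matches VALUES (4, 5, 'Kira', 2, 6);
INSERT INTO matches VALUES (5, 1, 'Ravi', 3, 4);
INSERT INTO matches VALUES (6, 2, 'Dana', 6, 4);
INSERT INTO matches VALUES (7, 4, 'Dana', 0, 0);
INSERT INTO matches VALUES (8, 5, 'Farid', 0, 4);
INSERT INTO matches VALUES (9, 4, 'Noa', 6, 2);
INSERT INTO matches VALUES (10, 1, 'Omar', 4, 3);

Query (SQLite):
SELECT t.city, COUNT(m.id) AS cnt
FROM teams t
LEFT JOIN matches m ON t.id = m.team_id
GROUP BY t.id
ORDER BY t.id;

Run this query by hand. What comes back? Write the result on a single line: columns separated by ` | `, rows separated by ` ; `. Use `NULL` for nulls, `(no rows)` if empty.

Berlin | 2 ; Delhi | 2 ; Geneva | 0 ; Tokyo | 4 ; Delhi | 2

LEFT JOIN keeps every teams row; unmatched ones get NULL for matches columns.
Group by teams.id and compute COUNT(m.id). COUNT(col) of an all-NULL group is 0.
  1: ids {5, 10} → COUNT(m.id)=2
  2: ids {1, 6} → COUNT(m.id)=2
  3: ids {—} → COUNT(m.id)=0
  4: ids {2, 3, 7, 9} → COUNT(m.id)=4
  5: ids {4, 8} → COUNT(m.id)=2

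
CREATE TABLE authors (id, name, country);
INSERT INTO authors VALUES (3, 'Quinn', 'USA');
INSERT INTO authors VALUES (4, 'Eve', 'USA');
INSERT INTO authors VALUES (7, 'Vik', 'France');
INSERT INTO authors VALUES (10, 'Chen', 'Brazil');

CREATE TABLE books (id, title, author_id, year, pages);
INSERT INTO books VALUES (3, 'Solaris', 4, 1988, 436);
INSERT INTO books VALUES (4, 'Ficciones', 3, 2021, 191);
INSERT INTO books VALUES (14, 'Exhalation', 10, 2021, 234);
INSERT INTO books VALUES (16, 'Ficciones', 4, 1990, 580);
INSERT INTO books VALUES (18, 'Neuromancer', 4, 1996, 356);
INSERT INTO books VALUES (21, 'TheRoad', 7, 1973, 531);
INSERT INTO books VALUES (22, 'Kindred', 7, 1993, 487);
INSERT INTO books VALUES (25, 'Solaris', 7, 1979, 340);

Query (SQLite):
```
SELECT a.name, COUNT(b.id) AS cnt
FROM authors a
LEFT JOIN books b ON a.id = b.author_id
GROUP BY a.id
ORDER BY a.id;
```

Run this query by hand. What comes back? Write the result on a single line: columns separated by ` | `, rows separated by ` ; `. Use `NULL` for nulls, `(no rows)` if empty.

Quinn | 1 ; Eve | 3 ; Vik | 3 ; Chen | 1

LEFT JOIN keeps every authors row; unmatched ones get NULL for books columns.
Group by authors.id and compute COUNT(b.id). COUNT(col) of an all-NULL group is 0.
  3: ids {4} → COUNT(b.id)=1
  4: ids {3, 16, 18} → COUNT(b.id)=3
  7: ids {21, 22, 25} → COUNT(b.id)=3
  10: ids {14} → COUNT(b.id)=1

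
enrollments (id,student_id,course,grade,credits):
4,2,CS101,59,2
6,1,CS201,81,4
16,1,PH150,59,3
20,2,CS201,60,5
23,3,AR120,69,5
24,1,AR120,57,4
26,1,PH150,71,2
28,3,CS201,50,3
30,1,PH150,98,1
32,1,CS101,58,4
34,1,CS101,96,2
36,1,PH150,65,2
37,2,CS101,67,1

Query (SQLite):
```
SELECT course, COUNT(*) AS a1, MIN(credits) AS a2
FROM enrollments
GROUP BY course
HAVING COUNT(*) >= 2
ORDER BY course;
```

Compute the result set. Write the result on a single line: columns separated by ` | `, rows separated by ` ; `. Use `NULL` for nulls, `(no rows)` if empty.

Group enrollments by course.
Per group compute: COUNT(*), MIN(credits).
HAVING: drop groups with fewer than 2 rows.
  AR120: ids {23, 24} → COUNT(*)=2, MIN(credits)=4
  CS101: ids {4, 32, 34, 37} → COUNT(*)=4, MIN(credits)=1
  CS201: ids {6, 20, 28} → COUNT(*)=3, MIN(credits)=3
  PH150: ids {16, 26, 30, 36} → COUNT(*)=4, MIN(credits)=1

AR120 | 2 | 4 ; CS101 | 4 | 1 ; CS201 | 3 | 3 ; PH150 | 4 | 1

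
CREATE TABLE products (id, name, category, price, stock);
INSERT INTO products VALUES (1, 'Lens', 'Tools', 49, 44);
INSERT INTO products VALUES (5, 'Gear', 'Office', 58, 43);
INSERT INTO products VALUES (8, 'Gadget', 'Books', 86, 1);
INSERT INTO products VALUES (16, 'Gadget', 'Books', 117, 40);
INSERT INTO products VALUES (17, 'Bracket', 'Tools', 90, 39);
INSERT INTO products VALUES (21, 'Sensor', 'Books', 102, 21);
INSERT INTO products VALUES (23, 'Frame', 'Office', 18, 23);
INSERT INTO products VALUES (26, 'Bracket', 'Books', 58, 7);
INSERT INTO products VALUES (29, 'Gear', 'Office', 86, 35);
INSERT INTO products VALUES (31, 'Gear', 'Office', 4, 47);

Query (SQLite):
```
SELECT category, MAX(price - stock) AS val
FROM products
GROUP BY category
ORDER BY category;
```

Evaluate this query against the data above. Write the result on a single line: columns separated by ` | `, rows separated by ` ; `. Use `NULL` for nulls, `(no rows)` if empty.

For each row compute price - stock.
Group by category; take MAX of the expression per group.
  Books: ids {8, 16, 21, 26} → MAX(price - stock)=85
  Office: ids {5, 23, 29, 31} → MAX(price - stock)=51
  Tools: ids {1, 17} → MAX(price - stock)=51

Books | 85 ; Office | 51 ; Tools | 51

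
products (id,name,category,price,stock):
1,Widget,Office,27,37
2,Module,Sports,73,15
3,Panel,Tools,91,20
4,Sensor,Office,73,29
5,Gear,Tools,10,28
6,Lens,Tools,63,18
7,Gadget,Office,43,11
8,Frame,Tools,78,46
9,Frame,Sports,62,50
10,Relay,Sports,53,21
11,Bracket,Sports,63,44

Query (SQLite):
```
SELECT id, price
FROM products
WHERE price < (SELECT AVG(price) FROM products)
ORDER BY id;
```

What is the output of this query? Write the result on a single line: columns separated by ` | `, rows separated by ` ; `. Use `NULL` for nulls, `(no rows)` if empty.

1 | 27 ; 5 | 10 ; 7 | 43 ; 10 | 53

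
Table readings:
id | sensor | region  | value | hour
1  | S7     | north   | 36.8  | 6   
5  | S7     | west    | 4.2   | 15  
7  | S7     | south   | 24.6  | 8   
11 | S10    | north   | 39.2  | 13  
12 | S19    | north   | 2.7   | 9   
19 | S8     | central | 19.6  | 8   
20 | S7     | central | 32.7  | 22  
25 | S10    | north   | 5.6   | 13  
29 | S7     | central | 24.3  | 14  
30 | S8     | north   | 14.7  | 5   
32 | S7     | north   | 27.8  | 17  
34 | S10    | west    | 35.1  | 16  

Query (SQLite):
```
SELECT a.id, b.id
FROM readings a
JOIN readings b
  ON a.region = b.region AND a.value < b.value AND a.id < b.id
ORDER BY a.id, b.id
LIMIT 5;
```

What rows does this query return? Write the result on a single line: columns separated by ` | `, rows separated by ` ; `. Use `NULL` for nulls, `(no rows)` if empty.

1 | 11 ; 5 | 34 ; 12 | 25 ; 12 | 30 ; 12 | 32

Pairs (a,b) with same region, a.value < b.value, a.id < b.id.
region groups: central:{19,20,29} north:{1,11,12,25,30,32} south:{7} west:{5,34}
Ordered by (a.id, b.id); first 5.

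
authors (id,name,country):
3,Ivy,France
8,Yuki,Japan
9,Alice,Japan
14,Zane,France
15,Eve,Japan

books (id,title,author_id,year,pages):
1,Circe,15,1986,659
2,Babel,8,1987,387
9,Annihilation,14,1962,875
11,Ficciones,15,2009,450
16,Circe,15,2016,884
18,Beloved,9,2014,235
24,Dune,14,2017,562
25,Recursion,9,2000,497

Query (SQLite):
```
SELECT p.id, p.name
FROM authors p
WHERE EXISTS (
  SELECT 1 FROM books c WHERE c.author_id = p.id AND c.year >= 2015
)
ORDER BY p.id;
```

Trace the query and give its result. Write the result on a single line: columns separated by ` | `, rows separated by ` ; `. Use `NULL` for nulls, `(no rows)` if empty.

For each authors row, check whether any books with matching author_id has year >= 2015.
Keep rows where that is true.

14 | Zane ; 15 | Eve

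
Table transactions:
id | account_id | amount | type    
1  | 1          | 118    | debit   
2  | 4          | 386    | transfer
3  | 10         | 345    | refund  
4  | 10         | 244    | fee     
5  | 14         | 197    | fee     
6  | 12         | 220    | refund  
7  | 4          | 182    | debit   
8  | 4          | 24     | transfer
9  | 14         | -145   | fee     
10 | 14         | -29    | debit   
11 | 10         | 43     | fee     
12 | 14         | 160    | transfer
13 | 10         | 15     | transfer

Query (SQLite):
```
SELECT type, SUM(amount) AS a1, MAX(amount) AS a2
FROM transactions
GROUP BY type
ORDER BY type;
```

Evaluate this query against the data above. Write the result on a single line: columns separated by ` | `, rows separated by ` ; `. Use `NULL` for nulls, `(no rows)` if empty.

debit | 271 | 182 ; fee | 339 | 244 ; refund | 565 | 345 ; transfer | 585 | 386

Group transactions by type.
Per group compute: SUM(amount), MAX(amount).
  debit: ids {1, 7, 10} → SUM(amount)=271, MAX(amount)=182
  fee: ids {4, 5, 9, 11} → SUM(amount)=339, MAX(amount)=244
  refund: ids {3, 6} → SUM(amount)=565, MAX(amount)=345
  transfer: ids {2, 8, 12, 13} → SUM(amount)=585, MAX(amount)=386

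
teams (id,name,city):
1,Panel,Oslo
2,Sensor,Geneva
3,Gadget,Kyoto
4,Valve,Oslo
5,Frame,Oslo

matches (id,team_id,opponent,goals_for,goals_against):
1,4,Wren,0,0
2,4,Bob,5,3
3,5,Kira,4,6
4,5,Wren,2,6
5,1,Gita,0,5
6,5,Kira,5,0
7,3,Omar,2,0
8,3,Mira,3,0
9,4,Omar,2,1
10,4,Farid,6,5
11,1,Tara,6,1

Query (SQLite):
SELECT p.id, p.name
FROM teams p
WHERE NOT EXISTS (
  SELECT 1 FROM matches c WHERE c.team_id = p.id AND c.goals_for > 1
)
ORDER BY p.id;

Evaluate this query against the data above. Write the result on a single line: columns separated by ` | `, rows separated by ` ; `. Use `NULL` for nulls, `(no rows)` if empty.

2 | Sensor

For each teams row, check whether any matches with matching team_id has goals_for > 1.
Keep rows where that is false.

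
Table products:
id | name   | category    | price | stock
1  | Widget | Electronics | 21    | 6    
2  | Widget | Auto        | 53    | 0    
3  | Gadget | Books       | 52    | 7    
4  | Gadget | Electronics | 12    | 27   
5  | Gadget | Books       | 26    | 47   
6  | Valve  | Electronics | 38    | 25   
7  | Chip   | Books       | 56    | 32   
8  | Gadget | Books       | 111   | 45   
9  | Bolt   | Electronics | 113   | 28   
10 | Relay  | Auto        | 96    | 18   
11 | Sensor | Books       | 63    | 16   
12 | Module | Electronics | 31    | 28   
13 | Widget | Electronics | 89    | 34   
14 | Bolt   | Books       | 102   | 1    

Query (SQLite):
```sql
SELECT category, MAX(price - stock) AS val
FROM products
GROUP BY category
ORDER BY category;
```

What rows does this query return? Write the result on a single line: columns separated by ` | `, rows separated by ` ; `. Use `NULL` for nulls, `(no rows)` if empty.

Auto | 78 ; Books | 101 ; Electronics | 85

For each row compute price - stock.
Group by category; take MAX of the expression per group.
  Auto: ids {2, 10} → MAX(price - stock)=78
  Books: ids {3, 5, 7, 8, 11, 14} → MAX(price - stock)=101
  Electronics: ids {1, 4, 6, 9, 12, 13} → MAX(price - stock)=85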